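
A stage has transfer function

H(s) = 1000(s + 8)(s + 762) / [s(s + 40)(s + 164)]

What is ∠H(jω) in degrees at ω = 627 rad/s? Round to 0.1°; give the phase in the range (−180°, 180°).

At s = jω = j627:
zero (s+8): 8 + j627 → |·| = √(8²+627²) = √393193 ≈ 627.05, ∠ = arctan(627/8) ≈ 89.27°
zero (s+762): 762 + j627 → |·| = √(762²+627²) = √973773 ≈ 986.8, ∠ = arctan(627/762) ≈ 39.45°
pole (s+40): 40 + j627 → |·| = √(40²+627²) = √394729 ≈ 628.27, ∠ = arctan(627/40) ≈ 86.35°
pole (s+164): 164 + j627 → |·| = √(164²+627²) = √420025 ≈ 648.09, ∠ = arctan(627/164) ≈ 75.34°
pole at origin: |s| = 627, ∠ = 90.00° (in denominator)
∠H = 128.72° − 251.69° = -122.97°

-123.0°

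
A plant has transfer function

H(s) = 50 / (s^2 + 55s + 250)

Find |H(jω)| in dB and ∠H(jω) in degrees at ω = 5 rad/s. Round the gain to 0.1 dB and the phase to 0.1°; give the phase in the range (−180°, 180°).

Substitute s = j5:
Numerator: 50 = 50 + j0
Denominator: (j5)^2 + 55(j5) + 250 = 225 + j275
|N| = √(50² + 0²) ≈ 50, ∠N ≈ 0.00°
|D| = √(225² + 275²) ≈ 355.32, ∠D ≈ 50.71°
|H| = 50 / 355.32 ≈ 0.14072
Gain = 20 log₁₀(0.14072) ≈ -17.03 dB
∠H = 0.00° − 50.71° = -50.71°

-17.0 dB, -50.7°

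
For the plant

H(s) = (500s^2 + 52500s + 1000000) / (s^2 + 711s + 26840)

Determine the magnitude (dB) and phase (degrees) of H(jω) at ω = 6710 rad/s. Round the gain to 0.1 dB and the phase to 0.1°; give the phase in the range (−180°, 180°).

Substitute s = j6710:
Numerator: 500(j6710)^2 + 52500(j6710) + 1000000 = -22511050000 + j352275000
Denominator: (j6710)^2 + 711(j6710) + 26840 = -44997260 + j4770810
|N| = √(22511050000² + 352275000²) ≈ 2.2514e+10, ∠N ≈ 179.10°
|D| = √(44997260² + 4770810²) ≈ 4.5249e+07, ∠D ≈ 173.95°
|H| = 2.2514e+10 / 4.5249e+07 ≈ 497.56
Gain = 20 log₁₀(497.56) ≈ 53.94 dB
∠H = 179.10° − 173.95° = 5.15°

53.9 dB, 5.2°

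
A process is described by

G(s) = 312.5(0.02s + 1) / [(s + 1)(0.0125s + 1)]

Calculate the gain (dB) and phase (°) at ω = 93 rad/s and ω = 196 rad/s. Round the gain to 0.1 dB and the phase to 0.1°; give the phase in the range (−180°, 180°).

At ω = 93 rad/s:
zero (1 + j93·0.02) = 1 + j1.86 → |·| ≈ 2.1118, ∠ ≈ 61.74°
pole (1 + j93·1) = 1 + j93 → |·| ≈ 93.005, ∠ ≈ 89.38°
pole (1 + j93·0.0125) = 1 + j1.1625 → |·| ≈ 1.5334, ∠ ≈ 49.30°
|G| = 312.5 · 2.1118 / (93.005 · 1.5334) ≈ 4.6274
Gain = 20 log₁₀(4.6274) ≈ 13.31 dB
∠G = (61.74°) − (89.38° + 49.30°) = -76.94°

At ω = 196 rad/s:
zero (1 + j196·0.02) = 1 + j3.92 → |·| ≈ 4.0455, ∠ ≈ 75.69°
pole (1 + j196·1) = 1 + j196 → |·| ≈ 196, ∠ ≈ 89.71°
pole (1 + j196·0.0125) = 1 + j2.45 → |·| ≈ 2.6462, ∠ ≈ 67.80°
|G| = 312.5 · 4.0455 / (196 · 2.6462) ≈ 2.4375
Gain = 20 log₁₀(2.4375) ≈ 7.74 dB
∠G = (75.69°) − (89.71° + 67.80°) = -81.82°

ω = 93: 13.3 dB, -76.9°; ω = 196: 7.7 dB, -81.8°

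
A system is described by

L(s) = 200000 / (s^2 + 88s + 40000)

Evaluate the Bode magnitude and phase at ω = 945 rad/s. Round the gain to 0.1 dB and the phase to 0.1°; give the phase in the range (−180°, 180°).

-12.6 dB, -174.4°

At s = jω = j945:
quadratic: (j945)² + 88·j945 + 40000 = -853025 + j83160 → |·| ≈ 8.5707e+05, ∠ ≈ 174.43°
|L| = 200000 / 8.5707e+05 ≈ 0.23335
Gain = 20 log₁₀(0.23335) ≈ -12.64 dB
∠L = 0.00° − 174.43° = -174.43°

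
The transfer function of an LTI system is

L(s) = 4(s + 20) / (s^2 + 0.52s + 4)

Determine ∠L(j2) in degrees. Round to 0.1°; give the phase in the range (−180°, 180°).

-84.3°

At s = jω = j2:
zero (s+20): 20 + j2 → |·| = √(20²+2²) = √404 ≈ 20.1, ∠ = arctan(2/20) ≈ 5.71°
quadratic: (j2)² + 0.52·j2 + 4 = 0 + j1.04 → |·| ≈ 1.04, ∠ ≈ 90.00°
∠L = 5.71° − 90.00° = -84.29°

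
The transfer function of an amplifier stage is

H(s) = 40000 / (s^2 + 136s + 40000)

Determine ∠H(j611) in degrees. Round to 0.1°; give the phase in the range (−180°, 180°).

-166.0°

At s = jω = j611:
quadratic: (j611)² + 136·j611 + 40000 = -333321 + j83096 → |·| ≈ 3.4352e+05, ∠ ≈ 166.00°
∠H = 0.00° − 166.00° = -166.00°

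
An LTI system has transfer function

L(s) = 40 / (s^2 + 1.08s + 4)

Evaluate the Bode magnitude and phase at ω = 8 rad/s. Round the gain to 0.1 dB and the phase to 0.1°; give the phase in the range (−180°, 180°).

At s = jω = j8:
quadratic: (j8)² + 1.08·j8 + 4 = -60 + j8.64 → |·| ≈ 60.619, ∠ ≈ 171.81°
|L| = 40 / 60.619 ≈ 0.65986
Gain = 20 log₁₀(0.65986) ≈ -3.61 dB
∠L = 0.00° − 171.81° = -171.81°

-3.6 dB, -171.8°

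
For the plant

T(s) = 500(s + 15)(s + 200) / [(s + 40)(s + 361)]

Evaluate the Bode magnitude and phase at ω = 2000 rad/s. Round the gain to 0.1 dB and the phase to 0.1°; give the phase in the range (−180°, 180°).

At s = jω = j2000:
zero (s+15): 15 + j2000 → |·| = √(15²+2000²) = √4000225 ≈ 2000.1, ∠ = arctan(2000/15) ≈ 89.57°
zero (s+200): 200 + j2000 → |·| = √(200²+2000²) = √4040000 ≈ 2010, ∠ = arctan(2000/200) ≈ 84.29°
pole (s+40): 40 + j2000 → |·| = √(40²+2000²) = √4001600 ≈ 2000.4, ∠ = arctan(2000/40) ≈ 88.85°
pole (s+361): 361 + j2000 → |·| = √(361²+2000²) = √4130321 ≈ 2032.3, ∠ = arctan(2000/361) ≈ 79.77°
|T| = 500 · 4.0202e+06 / 4.0654e+06 ≈ 494.44
Gain = 20 log₁₀(494.44) ≈ 53.88 dB
∠T = 173.86° − 168.62° = 5.24°

53.9 dB, 5.2°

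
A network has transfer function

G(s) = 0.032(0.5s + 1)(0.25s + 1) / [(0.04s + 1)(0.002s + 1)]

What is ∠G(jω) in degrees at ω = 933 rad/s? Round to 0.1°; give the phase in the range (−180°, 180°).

29.4°

At ω = 933 rad/s:
zero (1 + j933·0.5) = 1 + j466.5 → |·| ≈ 466.5, ∠ ≈ 89.88°
zero (1 + j933·0.25) = 1 + j233.25 → |·| ≈ 233.25, ∠ ≈ 89.75°
pole (1 + j933·0.04) = 1 + j37.32 → |·| ≈ 37.333, ∠ ≈ 88.47°
pole (1 + j933·0.002) = 1 + j1.866 → |·| ≈ 2.1171, ∠ ≈ 61.81°
∠G = (89.88° + 89.75°) − (88.47° + 61.81°) = 29.35°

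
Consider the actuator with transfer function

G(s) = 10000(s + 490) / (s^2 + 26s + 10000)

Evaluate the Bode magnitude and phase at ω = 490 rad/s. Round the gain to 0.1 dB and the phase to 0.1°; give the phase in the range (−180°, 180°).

At s = jω = j490:
zero (s+490): 490 + j490 → |·| = √(490²+490²) = √480200 ≈ 692.96, ∠ = arctan(490/490) ≈ 45.00°
quadratic: (j490)² + 26·j490 + 10000 = -230100 + j12740 → |·| ≈ 2.3045e+05, ∠ ≈ 176.83°
|G| = 10000 · 692.96 / 2.3045e+05 ≈ 30.07
Gain = 20 log₁₀(30.07) ≈ 29.56 dB
∠G = 45.00° − 176.83° = -131.83°

29.6 dB, -131.8°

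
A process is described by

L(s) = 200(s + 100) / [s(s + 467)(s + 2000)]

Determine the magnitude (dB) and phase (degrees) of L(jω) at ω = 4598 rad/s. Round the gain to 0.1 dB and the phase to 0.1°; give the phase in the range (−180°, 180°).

At s = jω = j4598:
zero (s+100): 100 + j4598 → |·| = √(100²+4598²) = √21151604 ≈ 4599.1, ∠ = arctan(4598/100) ≈ 88.75°
pole (s+467): 467 + j4598 → |·| = √(467²+4598²) = √21359693 ≈ 4621.7, ∠ = arctan(4598/467) ≈ 84.20°
pole (s+2000): 2000 + j4598 → |·| = √(2000²+4598²) = √25141604 ≈ 5014.1, ∠ = arctan(4598/2000) ≈ 66.49°
pole at origin: |s| = 4598, ∠ = 90.00° (in denominator)
|L| = 200 · 4599.1 / 1.0655e+11 ≈ 8.6328e-06
Gain = 20 log₁₀(8.6328e-06) ≈ -101.28 dB
∠L = 88.75° − 240.69° = -151.94°

-101.3 dB, -151.9°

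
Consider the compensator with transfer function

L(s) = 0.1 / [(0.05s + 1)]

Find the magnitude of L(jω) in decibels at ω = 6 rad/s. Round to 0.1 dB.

At ω = 6 rad/s:
pole (1 + j6·0.05) = 1 + j0.3 → |·| ≈ 1.044, ∠ ≈ 16.70°
|L| = 0.1 · 1 / (1.044) ≈ 0.095785
Gain = 20 log₁₀(0.095785) ≈ -20.37 dB

-20.4 dB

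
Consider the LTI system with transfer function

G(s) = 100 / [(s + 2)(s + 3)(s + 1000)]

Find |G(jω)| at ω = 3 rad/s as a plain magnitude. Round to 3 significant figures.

At s = jω = j3:
pole (s+2): 2 + j3 → |·| = √(2²+3²) = √13 ≈ 3.6056, ∠ = arctan(3/2) ≈ 56.31°
pole (s+3): 3 + j3 → |·| = √(3²+3²) = √18 ≈ 4.2426, ∠ = arctan(3/3) ≈ 45.00°
pole (s+1000): 1000 + j3 → |·| = √(1000²+3²) = √1000009 ≈ 1000, ∠ = arctan(3/1000) ≈ 0.17°
|G| = 100 / 15297 ≈ 0.0065372

0.00654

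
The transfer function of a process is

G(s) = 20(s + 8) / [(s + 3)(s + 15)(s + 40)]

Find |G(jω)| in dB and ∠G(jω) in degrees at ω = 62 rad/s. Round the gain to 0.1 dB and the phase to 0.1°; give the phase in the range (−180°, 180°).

-47.4 dB, -138.2°

At s = jω = j62:
zero (s+8): 8 + j62 → |·| = √(8²+62²) = √3908 ≈ 62.514, ∠ = arctan(62/8) ≈ 82.65°
pole (s+3): 3 + j62 → |·| = √(3²+62²) = √3853 ≈ 62.073, ∠ = arctan(62/3) ≈ 87.23°
pole (s+15): 15 + j62 → |·| = √(15²+62²) = √4069 ≈ 63.789, ∠ = arctan(62/15) ≈ 76.40°
pole (s+40): 40 + j62 → |·| = √(40²+62²) = √5444 ≈ 73.783, ∠ = arctan(62/40) ≈ 57.17°
|G| = 20 · 62.514 / 2.9215e+05 ≈ 0.0042796
Gain = 20 log₁₀(0.0042796) ≈ -47.37 dB
∠G = 82.65° − 220.80° = -138.15°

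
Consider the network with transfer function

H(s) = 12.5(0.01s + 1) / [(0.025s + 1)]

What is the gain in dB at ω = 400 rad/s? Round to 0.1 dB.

14.2 dB

At ω = 400 rad/s:
zero (1 + j400·0.01) = 1 + j4 → |·| ≈ 4.1231, ∠ ≈ 75.96°
pole (1 + j400·0.025) = 1 + j10 → |·| ≈ 10.05, ∠ ≈ 84.29°
|H| = 12.5 · 4.1231 / (10.05) ≈ 5.1282
Gain = 20 log₁₀(5.1282) ≈ 14.20 dB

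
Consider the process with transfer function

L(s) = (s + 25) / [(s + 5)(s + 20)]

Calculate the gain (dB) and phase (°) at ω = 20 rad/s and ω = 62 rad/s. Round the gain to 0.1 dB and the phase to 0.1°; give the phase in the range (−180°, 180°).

At s = jω = j20:
zero (s+25): 25 + j20 → |·| = √(25²+20²) = √1025 ≈ 32.016, ∠ = arctan(20/25) ≈ 38.66°
pole (s+5): 5 + j20 → |·| = √(5²+20²) = √425 ≈ 20.616, ∠ = arctan(20/5) ≈ 75.96°
pole (s+20): 20 + j20 → |·| = √(20²+20²) = √800 ≈ 28.284, ∠ = arctan(20/20) ≈ 45.00°
|L| = 1 · 32.016 / 583.1 ≈ 0.054907
Gain = 20 log₁₀(0.054907) ≈ -25.21 dB
∠L = 38.66° − 120.96° = -82.30°

At s = jω = j62:
zero (s+25): 25 + j62 → |·| = √(25²+62²) = √4469 ≈ 66.851, ∠ = arctan(62/25) ≈ 68.04°
pole (s+5): 5 + j62 → |·| = √(5²+62²) = √3869 ≈ 62.201, ∠ = arctan(62/5) ≈ 85.39°
pole (s+20): 20 + j62 → |·| = √(20²+62²) = √4244 ≈ 65.146, ∠ = arctan(62/20) ≈ 72.12°
|L| = 1 · 66.851 / 4052.1 ≈ 0.016498
Gain = 20 log₁₀(0.016498) ≈ -35.65 dB
∠L = 68.04° − 157.51° = -89.47°

ω = 20: -25.2 dB, -82.3°; ω = 62: -35.7 dB, -89.5°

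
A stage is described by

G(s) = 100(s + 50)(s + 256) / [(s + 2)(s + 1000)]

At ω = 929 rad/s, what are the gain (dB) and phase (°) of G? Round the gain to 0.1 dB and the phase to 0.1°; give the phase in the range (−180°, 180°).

At s = jω = j929:
zero (s+50): 50 + j929 → |·| = √(50²+929²) = √865541 ≈ 930.34, ∠ = arctan(929/50) ≈ 86.92°
zero (s+256): 256 + j929 → |·| = √(256²+929²) = √928577 ≈ 963.63, ∠ = arctan(929/256) ≈ 74.59°
pole (s+2): 2 + j929 → |·| = √(2²+929²) = √863045 ≈ 929, ∠ = arctan(929/2) ≈ 89.88°
pole (s+1000): 1000 + j929 → |·| = √(1000²+929²) = √1863041 ≈ 1364.9, ∠ = arctan(929/1000) ≈ 42.89°
|G| = 100 · 8.965e+05 / 1.268e+06 ≈ 70.702
Gain = 20 log₁₀(70.702) ≈ 36.99 dB
∠G = 161.51° − 132.77° = 28.74°

37.0 dB, 28.7°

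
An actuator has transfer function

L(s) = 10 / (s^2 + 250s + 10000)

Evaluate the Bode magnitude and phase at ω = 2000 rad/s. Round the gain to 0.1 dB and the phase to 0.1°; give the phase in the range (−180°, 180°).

-112.1 dB, -172.9°

Substitute s = j2000:
Numerator: 10 = 10 + j0
Denominator: (j2000)^2 + 250(j2000) + 10000 = -3990000 + j500000
|N| = √(10² + 0²) ≈ 10, ∠N ≈ 0.00°
|D| = √(3990000² + 500000²) ≈ 4.0212e+06, ∠D ≈ 172.86°
|L| = 10 / 4.0212e+06 ≈ 2.4868e-06
Gain = 20 log₁₀(2.4868e-06) ≈ -112.09 dB
∠L = 0.00° − 172.86° = -172.86°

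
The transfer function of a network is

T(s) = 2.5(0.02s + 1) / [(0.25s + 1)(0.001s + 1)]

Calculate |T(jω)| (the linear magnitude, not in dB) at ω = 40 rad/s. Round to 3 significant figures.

0.318

At ω = 40 rad/s:
zero (1 + j40·0.02) = 1 + j0.8 → |·| ≈ 1.2806, ∠ ≈ 38.66°
pole (1 + j40·0.25) = 1 + j10 → |·| ≈ 10.05, ∠ ≈ 84.29°
pole (1 + j40·0.001) = 1 + j0.04 → |·| ≈ 1.0008, ∠ ≈ 2.29°
|T| = 2.5 · 1.2806 / (10.05 · 1.0008) ≈ 0.3183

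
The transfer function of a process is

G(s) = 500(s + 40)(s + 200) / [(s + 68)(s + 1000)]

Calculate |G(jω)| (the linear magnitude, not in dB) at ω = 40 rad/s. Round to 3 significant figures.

73.1

At s = jω = j40:
zero (s+40): 40 + j40 → |·| = √(40²+40²) = √3200 ≈ 56.569, ∠ = arctan(40/40) ≈ 45.00°
zero (s+200): 200 + j40 → |·| = √(200²+40²) = √41600 ≈ 203.96, ∠ = arctan(40/200) ≈ 11.31°
pole (s+68): 68 + j40 → |·| = √(68²+40²) = √6224 ≈ 78.892, ∠ = arctan(40/68) ≈ 30.47°
pole (s+1000): 1000 + j40 → |·| = √(1000²+40²) = √1001600 ≈ 1000.8, ∠ = arctan(40/1000) ≈ 2.29°
|G| = 500 · 11538 / 78955 ≈ 73.067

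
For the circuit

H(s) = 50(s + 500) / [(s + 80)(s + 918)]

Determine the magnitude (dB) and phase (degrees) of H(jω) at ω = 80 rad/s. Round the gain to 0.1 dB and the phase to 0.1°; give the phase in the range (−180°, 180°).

-12.3 dB, -40.9°

At s = jω = j80:
zero (s+500): 500 + j80 → |·| = √(500²+80²) = √256400 ≈ 506.36, ∠ = arctan(80/500) ≈ 9.09°
pole (s+80): 80 + j80 → |·| = √(80²+80²) = √12800 ≈ 113.14, ∠ = arctan(80/80) ≈ 45.00°
pole (s+918): 918 + j80 → |·| = √(918²+80²) = √849124 ≈ 921.48, ∠ = arctan(80/918) ≈ 4.98°
|H| = 50 · 506.36 / 1.0426e+05 ≈ 0.24284
Gain = 20 log₁₀(0.24284) ≈ -12.29 dB
∠H = 9.09° − 49.98° = -40.89°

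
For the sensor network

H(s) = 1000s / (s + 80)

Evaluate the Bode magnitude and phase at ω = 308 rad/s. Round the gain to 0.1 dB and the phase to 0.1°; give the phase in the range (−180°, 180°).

59.7 dB, 14.6°

At s = jω = j308:
zero at origin: s = j308 → |·| = 308, ∠ = 90.00°
pole (s+80): 80 + j308 → |·| = √(80²+308²) = √101264 ≈ 318.22, ∠ = arctan(308/80) ≈ 75.44°
|H| = 1000 · 308 / 318.22 ≈ 967.88
Gain = 20 log₁₀(967.88) ≈ 59.72 dB
∠H = 90.00° − 75.44° = 14.56°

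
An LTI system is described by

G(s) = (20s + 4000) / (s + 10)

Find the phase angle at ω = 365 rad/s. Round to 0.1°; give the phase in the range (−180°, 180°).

Substitute s = j365:
Numerator: 20(j365) + 4000 = 4000 + j7300
Denominator: (j365) + 10 = 10 + j365
|N| = √(4000² + 7300²) ≈ 8324.1, ∠N ≈ 61.28°
|D| = √(10² + 365²) ≈ 365.14, ∠D ≈ 88.43°
∠G = 61.28° − 88.43° = -27.15°

-27.2°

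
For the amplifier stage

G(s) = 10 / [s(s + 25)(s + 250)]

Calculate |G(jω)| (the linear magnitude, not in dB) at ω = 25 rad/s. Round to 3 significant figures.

4.50e-05

At s = jω = j25:
pole (s+25): 25 + j25 → |·| = √(25²+25²) = √1250 ≈ 35.355, ∠ = arctan(25/25) ≈ 45.00°
pole (s+250): 250 + j25 → |·| = √(250²+25²) = √63125 ≈ 251.25, ∠ = arctan(25/250) ≈ 5.71°
pole at origin: |s| = 25, ∠ = 90.00° (in denominator)
|G| = 10 / 2.2207e+05 ≈ 4.5031e-05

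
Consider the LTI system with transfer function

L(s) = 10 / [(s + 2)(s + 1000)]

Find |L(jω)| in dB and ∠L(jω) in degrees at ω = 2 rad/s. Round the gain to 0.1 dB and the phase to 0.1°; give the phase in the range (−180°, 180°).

At s = jω = j2:
pole (s+2): 2 + j2 → |·| = √(2²+2²) = √8 ≈ 2.8284, ∠ = arctan(2/2) ≈ 45.00°
pole (s+1000): 1000 + j2 → |·| = √(1000²+2²) = √1000004 ≈ 1000, ∠ = arctan(2/1000) ≈ 0.11°
|L| = 10 / 2828.4 ≈ 0.0035356
Gain = 20 log₁₀(0.0035356) ≈ -49.03 dB
∠L = 0.00° − 45.11° = -45.11°

-49.0 dB, -45.1°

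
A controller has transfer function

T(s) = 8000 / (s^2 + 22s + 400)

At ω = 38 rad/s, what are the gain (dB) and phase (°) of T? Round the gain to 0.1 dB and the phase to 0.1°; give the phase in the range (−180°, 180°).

15.5 dB, -141.3°

At s = jω = j38:
quadratic: (j38)² + 22·j38 + 400 = -1044 + j836 → |·| ≈ 1337.5, ∠ ≈ 141.31°
|T| = 8000 / 1337.5 ≈ 5.9813
Gain = 20 log₁₀(5.9813) ≈ 15.54 dB
∠T = 0.00° − 141.31° = -141.31°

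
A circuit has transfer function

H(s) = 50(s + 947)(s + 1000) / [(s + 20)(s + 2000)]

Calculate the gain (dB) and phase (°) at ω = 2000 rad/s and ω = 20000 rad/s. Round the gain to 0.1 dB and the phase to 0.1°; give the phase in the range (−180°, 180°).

ω = 2000: 32.8 dB, -6.3°; ω = 20000: 34.0 dB, 0.2°

At s = jω = j2000:
zero (s+947): 947 + j2000 → |·| = √(947²+2000²) = √4896809 ≈ 2212.9, ∠ = arctan(2000/947) ≈ 64.66°
zero (s+1000): 1000 + j2000 → |·| = √(1000²+2000²) = √5000000 ≈ 2236.1, ∠ = arctan(2000/1000) ≈ 63.43°
pole (s+20): 20 + j2000 → |·| = √(20²+2000²) = √4000400 ≈ 2000.1, ∠ = arctan(2000/20) ≈ 89.43°
pole (s+2000): 2000 + j2000 → |·| = √(2000²+2000²) = √8000000 ≈ 2828.4, ∠ = arctan(2000/2000) ≈ 45.00°
|H| = 50 · 4.9483e+06 / 5.6571e+06 ≈ 43.735
Gain = 20 log₁₀(43.735) ≈ 32.82 dB
∠H = 128.09° − 134.43° = -6.34°

At s = jω = j20000:
zero (s+947): 947 + j20000 → |·| = √(947²+20000²) = √400896809 ≈ 20022, ∠ = arctan(20000/947) ≈ 87.29°
zero (s+1000): 1000 + j20000 → |·| = √(1000²+20000²) = √401000000 ≈ 20025, ∠ = arctan(20000/1000) ≈ 87.14°
pole (s+20): 20 + j20000 → |·| = √(20²+20000²) = √400000400 ≈ 20000, ∠ = arctan(20000/20) ≈ 89.94°
pole (s+2000): 2000 + j20000 → |·| = √(2000²+20000²) = √404000000 ≈ 20100, ∠ = arctan(20000/2000) ≈ 84.29°
|H| = 50 · 4.0094e+08 / 4.02e+08 ≈ 49.868
Gain = 20 log₁₀(49.868) ≈ 33.96 dB
∠H = 174.43° − 174.23° = 0.20°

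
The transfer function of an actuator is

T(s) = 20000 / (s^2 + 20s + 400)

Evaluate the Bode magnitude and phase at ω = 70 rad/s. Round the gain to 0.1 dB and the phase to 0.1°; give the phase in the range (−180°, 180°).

At s = jω = j70:
quadratic: (j70)² + 20·j70 + 400 = -4500 + j1400 → |·| ≈ 4712.7, ∠ ≈ 162.72°
|T| = 20000 / 4712.7 ≈ 4.2439
Gain = 20 log₁₀(4.2439) ≈ 12.56 dB
∠T = 0.00° − 162.72° = -162.72°

12.6 dB, -162.7°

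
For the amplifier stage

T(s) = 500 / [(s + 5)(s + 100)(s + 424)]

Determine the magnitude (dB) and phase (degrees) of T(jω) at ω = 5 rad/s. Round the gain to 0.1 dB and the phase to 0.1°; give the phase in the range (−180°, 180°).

-55.6 dB, -48.5°

At s = jω = j5:
pole (s+5): 5 + j5 → |·| = √(5²+5²) = √50 ≈ 7.0711, ∠ = arctan(5/5) ≈ 45.00°
pole (s+100): 100 + j5 → |·| = √(100²+5²) = √10025 ≈ 100.12, ∠ = arctan(5/100) ≈ 2.86°
pole (s+424): 424 + j5 → |·| = √(424²+5²) = √179801 ≈ 424.03, ∠ = arctan(5/424) ≈ 0.68°
|T| = 500 / 3.002e+05 ≈ 0.0016656
Gain = 20 log₁₀(0.0016656) ≈ -55.57 dB
∠T = 0.00° − 48.54° = -48.54°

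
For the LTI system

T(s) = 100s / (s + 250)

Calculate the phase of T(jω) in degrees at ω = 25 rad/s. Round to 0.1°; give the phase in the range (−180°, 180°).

At s = jω = j25:
zero at origin: s = j25 → |·| = 25, ∠ = 90.00°
pole (s+250): 250 + j25 → |·| = √(250²+25²) = √63125 ≈ 251.25, ∠ = arctan(25/250) ≈ 5.71°
∠T = 90.00° − 5.71° = 84.29°

84.3°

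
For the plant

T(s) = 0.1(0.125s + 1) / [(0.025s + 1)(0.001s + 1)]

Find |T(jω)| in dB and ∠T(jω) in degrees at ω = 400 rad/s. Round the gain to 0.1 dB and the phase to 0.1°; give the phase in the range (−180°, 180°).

At ω = 400 rad/s:
zero (1 + j400·0.125) = 1 + j50 → |·| ≈ 50.01, ∠ ≈ 88.85°
pole (1 + j400·0.025) = 1 + j10 → |·| ≈ 10.05, ∠ ≈ 84.29°
pole (1 + j400·0.001) = 1 + j0.4 → |·| ≈ 1.077, ∠ ≈ 21.80°
|T| = 0.1 · 50.01 / (10.05 · 1.077) ≈ 0.46204
Gain = 20 log₁₀(0.46204) ≈ -6.71 dB
∠T = (88.85°) − (84.29° + 21.80°) = -17.24°

-6.7 dB, -17.2°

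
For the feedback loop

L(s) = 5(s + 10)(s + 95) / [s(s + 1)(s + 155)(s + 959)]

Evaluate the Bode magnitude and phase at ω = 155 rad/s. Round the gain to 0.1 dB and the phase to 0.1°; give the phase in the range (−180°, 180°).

-91.2 dB, -89.0°

At s = jω = j155:
zero (s+10): 10 + j155 → |·| = √(10²+155²) = √24125 ≈ 155.32, ∠ = arctan(155/10) ≈ 86.31°
zero (s+95): 95 + j155 → |·| = √(95²+155²) = √33050 ≈ 181.8, ∠ = arctan(155/95) ≈ 58.50°
pole (s+1): 1 + j155 → |·| = √(1²+155²) = √24026 ≈ 155, ∠ = arctan(155/1) ≈ 89.63°
pole (s+155): 155 + j155 → |·| = √(155²+155²) = √48050 ≈ 219.2, ∠ = arctan(155/155) ≈ 45.00°
pole (s+959): 959 + j155 → |·| = √(959²+155²) = √943706 ≈ 971.45, ∠ = arctan(155/959) ≈ 9.18°
pole at origin: |s| = 155, ∠ = 90.00° (in denominator)
|L| = 5 · 28237 / 5.1159e+09 ≈ 2.7597e-05
Gain = 20 log₁₀(2.7597e-05) ≈ -91.18 dB
∠L = 144.81° − 233.81° = -89.00°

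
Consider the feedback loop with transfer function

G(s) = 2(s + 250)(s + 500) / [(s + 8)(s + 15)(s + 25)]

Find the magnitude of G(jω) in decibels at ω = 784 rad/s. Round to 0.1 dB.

-50.0 dB

At s = jω = j784:
zero (s+250): 250 + j784 → |·| = √(250²+784²) = √677156 ≈ 822.89, ∠ = arctan(784/250) ≈ 72.31°
zero (s+500): 500 + j784 → |·| = √(500²+784²) = √864656 ≈ 929.87, ∠ = arctan(784/500) ≈ 57.47°
pole (s+8): 8 + j784 → |·| = √(8²+784²) = √614720 ≈ 784.04, ∠ = arctan(784/8) ≈ 89.42°
pole (s+15): 15 + j784 → |·| = √(15²+784²) = √614881 ≈ 784.14, ∠ = arctan(784/15) ≈ 88.90°
pole (s+25): 25 + j784 → |·| = √(25²+784²) = √615281 ≈ 784.4, ∠ = arctan(784/25) ≈ 88.17°
|G| = 2 · 7.6518e+05 / 4.8225e+08 ≈ 0.0031734
Gain = 20 log₁₀(0.0031734) ≈ -49.97 dB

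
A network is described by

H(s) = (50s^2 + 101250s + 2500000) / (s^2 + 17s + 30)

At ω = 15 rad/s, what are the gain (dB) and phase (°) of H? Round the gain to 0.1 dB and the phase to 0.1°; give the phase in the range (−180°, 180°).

Substitute s = j15:
Numerator: 50(j15)^2 + 101250(j15) + 2500000 = 2488750 + j1518750
Denominator: (j15)^2 + 17(j15) + 30 = -195 + j255
|N| = √(2488750² + 1518750²) ≈ 2.9156e+06, ∠N ≈ 31.39°
|D| = √(195² + 255²) ≈ 321.01, ∠D ≈ 127.41°
|H| = 2.9156e+06 / 321.01 ≈ 9082.6
Gain = 20 log₁₀(9082.6) ≈ 79.16 dB
∠H = 31.39° − 127.41° = -96.02°

79.2 dB, -96.0°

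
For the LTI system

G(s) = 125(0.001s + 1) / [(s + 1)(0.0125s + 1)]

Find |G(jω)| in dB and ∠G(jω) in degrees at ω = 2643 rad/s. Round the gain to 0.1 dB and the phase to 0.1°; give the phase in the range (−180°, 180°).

-47.9 dB, -109.0°

At ω = 2643 rad/s:
zero (1 + j2643·0.001) = 1 + j2.643 → |·| ≈ 2.8259, ∠ ≈ 69.28°
pole (1 + j2643·1) = 1 + j2643 → |·| ≈ 2643, ∠ ≈ 89.98°
pole (1 + j2643·0.0125) = 1 + j33.0375 → |·| ≈ 33.053, ∠ ≈ 88.27°
|G| = 125 · 2.8259 / (2643 · 33.053) ≈ 0.0040435
Gain = 20 log₁₀(0.0040435) ≈ -47.86 dB
∠G = (69.28°) − (89.98° + 88.27°) = -108.97°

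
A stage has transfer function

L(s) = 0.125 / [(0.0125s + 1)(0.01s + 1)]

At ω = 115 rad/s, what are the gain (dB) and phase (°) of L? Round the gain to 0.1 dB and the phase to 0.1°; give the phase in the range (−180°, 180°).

At ω = 115 rad/s:
pole (1 + j115·0.0125) = 1 + j1.4375 → |·| ≈ 1.7511, ∠ ≈ 55.18°
pole (1 + j115·0.01) = 1 + j1.15 → |·| ≈ 1.524, ∠ ≈ 48.99°
|L| = 0.125 · 1 / (1.7511 · 1.524) ≈ 0.04684
Gain = 20 log₁₀(0.04684) ≈ -26.59 dB
∠L = (0°) − (55.18° + 48.99°) = -104.17°

-26.6 dB, -104.2°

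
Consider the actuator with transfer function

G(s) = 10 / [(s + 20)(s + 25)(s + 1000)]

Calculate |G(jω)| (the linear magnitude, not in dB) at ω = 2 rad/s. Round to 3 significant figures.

1.98e-05

At s = jω = j2:
pole (s+20): 20 + j2 → |·| = √(20²+2²) = √404 ≈ 20.1, ∠ = arctan(2/20) ≈ 5.71°
pole (s+25): 25 + j2 → |·| = √(25²+2²) = √629 ≈ 25.08, ∠ = arctan(2/25) ≈ 4.57°
pole (s+1000): 1000 + j2 → |·| = √(1000²+2²) = √1000004 ≈ 1000, ∠ = arctan(2/1000) ≈ 0.11°
|G| = 10 / 5.0411e+05 ≈ 1.9837e-05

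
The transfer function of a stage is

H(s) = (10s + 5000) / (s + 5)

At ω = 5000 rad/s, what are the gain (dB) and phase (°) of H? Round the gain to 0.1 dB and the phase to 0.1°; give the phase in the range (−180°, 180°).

20.0 dB, -5.7°

Substitute s = j5000:
Numerator: 10(j5000) + 5000 = 5000 + j50000
Denominator: (j5000) + 5 = 5 + j5000
|N| = √(5000² + 50000²) ≈ 50249, ∠N ≈ 84.29°
|D| = √(5² + 5000²) ≈ 5000, ∠D ≈ 89.94°
|H| = 50249 / 5000 ≈ 10.05
Gain = 20 log₁₀(10.05) ≈ 20.04 dB
∠H = 84.29° − 89.94° = -5.65°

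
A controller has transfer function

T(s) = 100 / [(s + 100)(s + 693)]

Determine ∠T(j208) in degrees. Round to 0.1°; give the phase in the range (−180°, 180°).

-81.0°

At s = jω = j208:
pole (s+100): 100 + j208 → |·| = √(100²+208²) = √53264 ≈ 230.79, ∠ = arctan(208/100) ≈ 64.32°
pole (s+693): 693 + j208 → |·| = √(693²+208²) = √523513 ≈ 723.54, ∠ = arctan(208/693) ≈ 16.71°
∠T = 0.00° − 81.03° = -81.03°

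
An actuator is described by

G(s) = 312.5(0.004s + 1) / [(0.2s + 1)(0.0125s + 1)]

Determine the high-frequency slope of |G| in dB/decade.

Each pole contributes −20 dB/decade at high frequency; each zero contributes +20 dB/decade.
Net: 1 zero(s) − 2 pole(s) → -20 dB/decade.

-20 dB/decade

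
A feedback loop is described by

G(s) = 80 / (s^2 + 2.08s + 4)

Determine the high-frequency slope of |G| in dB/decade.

-40 dB/decade

Each pole contributes −20 dB/decade at high frequency; each zero contributes +20 dB/decade.
Net: 0 zero(s) − 2 pole(s) → -40 dB/decade.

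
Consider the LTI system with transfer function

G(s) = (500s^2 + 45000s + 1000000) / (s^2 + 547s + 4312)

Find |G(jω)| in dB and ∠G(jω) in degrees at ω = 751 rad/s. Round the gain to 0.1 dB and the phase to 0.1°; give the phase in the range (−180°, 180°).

52.2 dB, 29.4°

Substitute s = j751:
Numerator: 500(j751)^2 + 45000(j751) + 1000000 = -281000500 + j33795000
Denominator: (j751)^2 + 547(j751) + 4312 = -559689 + j410797
|N| = √(281000500² + 33795000²) ≈ 2.8303e+08, ∠N ≈ 173.14°
|D| = √(559689² + 410797²) ≈ 6.9427e+05, ∠D ≈ 143.72°
|G| = 2.8303e+08 / 6.9427e+05 ≈ 407.67
Gain = 20 log₁₀(407.67) ≈ 52.21 dB
∠G = 173.14° − 143.72° = 29.42°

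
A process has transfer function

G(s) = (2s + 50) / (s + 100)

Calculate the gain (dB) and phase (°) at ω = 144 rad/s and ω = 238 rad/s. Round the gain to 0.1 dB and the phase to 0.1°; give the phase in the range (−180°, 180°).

ω = 144: 4.4 dB, 24.9°; ω = 238: 5.4 dB, 16.8°

Substitute s = j144:
Numerator: 2(j144) + 50 = 50 + j288
Denominator: (j144) + 100 = 100 + j144
|N| = √(50² + 288²) ≈ 292.31, ∠N ≈ 80.15°
|D| = √(100² + 144²) ≈ 175.32, ∠D ≈ 55.22°
|G| = 292.31 / 175.32 ≈ 1.6673
Gain = 20 log₁₀(1.6673) ≈ 4.44 dB
∠G = 80.15° − 55.22° = 24.93°

Substitute s = j238:
Numerator: 2(j238) + 50 = 50 + j476
Denominator: (j238) + 100 = 100 + j238
|N| = √(50² + 476²) ≈ 478.62, ∠N ≈ 84.00°
|D| = √(100² + 238²) ≈ 258.15, ∠D ≈ 67.21°
|G| = 478.62 / 258.15 ≈ 1.854
Gain = 20 log₁₀(1.854) ≈ 5.36 dB
∠G = 84.00° − 67.21° = 16.79°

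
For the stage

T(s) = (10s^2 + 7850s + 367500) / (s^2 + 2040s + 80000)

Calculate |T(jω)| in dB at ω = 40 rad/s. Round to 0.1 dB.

12.4 dB

Substitute s = j40:
Numerator: 10(j40)^2 + 7850(j40) + 367500 = 351500 + j314000
Denominator: (j40)^2 + 2040(j40) + 80000 = 78400 + j81600
|N| = √(351500² + 314000²) ≈ 4.7133e+05, ∠N ≈ 41.77°
|D| = √(78400² + 81600²) ≈ 1.1316e+05, ∠D ≈ 46.15°
|T| = 4.7133e+05 / 1.1316e+05 ≈ 4.1652
Gain = 20 log₁₀(4.1652) ≈ 12.39 dB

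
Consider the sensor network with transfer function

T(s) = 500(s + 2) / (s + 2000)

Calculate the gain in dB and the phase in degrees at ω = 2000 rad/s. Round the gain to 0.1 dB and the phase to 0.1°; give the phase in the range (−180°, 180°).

51.0 dB, 44.9°

At s = jω = j2000:
zero (s+2): 2 + j2000 → |·| = √(2²+2000²) = √4000004 ≈ 2000, ∠ = arctan(2000/2) ≈ 89.94°
pole (s+2000): 2000 + j2000 → |·| = √(2000²+2000²) = √8000000 ≈ 2828.4, ∠ = arctan(2000/2000) ≈ 45.00°
|T| = 500 · 2000 / 2828.4 ≈ 353.56
Gain = 20 log₁₀(353.56) ≈ 50.97 dB
∠T = 89.94° − 45.00° = 44.94°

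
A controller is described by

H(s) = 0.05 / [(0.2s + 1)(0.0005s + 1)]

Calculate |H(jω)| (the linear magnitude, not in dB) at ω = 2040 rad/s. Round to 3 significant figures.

At ω = 2040 rad/s:
pole (1 + j2040·0.2) = 1 + j408 → |·| ≈ 408, ∠ ≈ 89.86°
pole (1 + j2040·0.0005) = 1 + j1.02 → |·| ≈ 1.4284, ∠ ≈ 45.57°
|H| = 0.05 · 1 / (408 · 1.4284) ≈ 8.5795e-05

8.58e-05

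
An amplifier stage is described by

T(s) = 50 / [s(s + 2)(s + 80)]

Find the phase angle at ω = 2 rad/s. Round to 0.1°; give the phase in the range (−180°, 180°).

At s = jω = j2:
pole (s+2): 2 + j2 → |·| = √(2²+2²) = √8 ≈ 2.8284, ∠ = arctan(2/2) ≈ 45.00°
pole (s+80): 80 + j2 → |·| = √(80²+2²) = √6404 ≈ 80.025, ∠ = arctan(2/80) ≈ 1.43°
pole at origin: |s| = 2, ∠ = 90.00° (in denominator)
∠T = 0.00° − 136.43° = -136.43°

-136.4°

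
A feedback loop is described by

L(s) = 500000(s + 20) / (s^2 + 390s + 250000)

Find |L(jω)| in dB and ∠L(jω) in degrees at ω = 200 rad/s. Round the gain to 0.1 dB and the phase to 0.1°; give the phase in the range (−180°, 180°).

53.0 dB, 63.9°

At s = jω = j200:
zero (s+20): 20 + j200 → |·| = √(20²+200²) = √40400 ≈ 201, ∠ = arctan(200/20) ≈ 84.29°
quadratic: (j200)² + 390·j200 + 250000 = 210000 + j78000 → |·| ≈ 2.2402e+05, ∠ ≈ 20.38°
|L| = 500000 · 201 / 2.2402e+05 ≈ 448.62
Gain = 20 log₁₀(448.62) ≈ 53.04 dB
∠L = 84.29° − 20.38° = 63.91°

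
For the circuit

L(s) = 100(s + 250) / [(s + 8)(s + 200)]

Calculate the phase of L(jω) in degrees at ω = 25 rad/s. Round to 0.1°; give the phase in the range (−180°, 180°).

At s = jω = j25:
zero (s+250): 250 + j25 → |·| = √(250²+25²) = √63125 ≈ 251.25, ∠ = arctan(25/250) ≈ 5.71°
pole (s+8): 8 + j25 → |·| = √(8²+25²) = √689 ≈ 26.249, ∠ = arctan(25/8) ≈ 72.26°
pole (s+200): 200 + j25 → |·| = √(200²+25²) = √40625 ≈ 201.56, ∠ = arctan(25/200) ≈ 7.13°
∠L = 5.71° − 79.39° = -73.68°

-73.7°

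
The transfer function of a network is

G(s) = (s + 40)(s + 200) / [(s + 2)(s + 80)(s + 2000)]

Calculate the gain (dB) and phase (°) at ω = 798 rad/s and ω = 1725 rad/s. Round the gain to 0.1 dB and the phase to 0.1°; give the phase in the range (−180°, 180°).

ω = 798: -66.4 dB, -32.8°; ω = 1725: -68.4 dB, -46.0°

At s = jω = j798:
zero (s+40): 40 + j798 → |·| = √(40²+798²) = √638404 ≈ 799, ∠ = arctan(798/40) ≈ 87.13°
zero (s+200): 200 + j798 → |·| = √(200²+798²) = √676804 ≈ 822.68, ∠ = arctan(798/200) ≈ 75.93°
pole (s+2): 2 + j798 → |·| = √(2²+798²) = √636808 ≈ 798, ∠ = arctan(798/2) ≈ 89.86°
pole (s+80): 80 + j798 → |·| = √(80²+798²) = √643204 ≈ 802, ∠ = arctan(798/80) ≈ 84.28°
pole (s+2000): 2000 + j798 → |·| = √(2000²+798²) = √4636804 ≈ 2153.3, ∠ = arctan(798/2000) ≈ 21.75°
|G| = 1 · 6.5732e+05 / 1.3781e+09 ≈ 0.00047698
Gain = 20 log₁₀(0.00047698) ≈ -66.43 dB
∠G = 163.06° − 195.89° = -32.83°

At s = jω = j1725:
zero (s+40): 40 + j1725 → |·| = √(40²+1725²) = √2977225 ≈ 1725.5, ∠ = arctan(1725/40) ≈ 88.67°
zero (s+200): 200 + j1725 → |·| = √(200²+1725²) = √3015625 ≈ 1736.6, ∠ = arctan(1725/200) ≈ 83.39°
pole (s+2): 2 + j1725 → |·| = √(2²+1725²) = √2975629 ≈ 1725, ∠ = arctan(1725/2) ≈ 89.93°
pole (s+80): 80 + j1725 → |·| = √(80²+1725²) = √2982025 ≈ 1726.9, ∠ = arctan(1725/80) ≈ 87.34°
pole (s+2000): 2000 + j1725 → |·| = √(2000²+1725²) = √6975625 ≈ 2641.1, ∠ = arctan(1725/2000) ≈ 40.78°
|G| = 1 · 2.9965e+06 / 7.8676e+09 ≈ 0.00038087
Gain = 20 log₁₀(0.00038087) ≈ -68.38 dB
∠G = 172.06° − 218.05° = -45.99°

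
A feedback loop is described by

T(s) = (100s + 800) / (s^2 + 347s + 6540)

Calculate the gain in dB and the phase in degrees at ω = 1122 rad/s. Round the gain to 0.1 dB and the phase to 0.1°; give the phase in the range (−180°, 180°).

Substitute s = j1122:
Numerator: 100(j1122) + 800 = 800 + j112200
Denominator: (j1122)^2 + 347(j1122) + 6540 = -1252344 + j389334
|N| = √(800² + 112200²) ≈ 1.122e+05, ∠N ≈ 89.59°
|D| = √(1252344² + 389334²) ≈ 1.3115e+06, ∠D ≈ 162.73°
|T| = 1.122e+05 / 1.3115e+06 ≈ 0.085551
Gain = 20 log₁₀(0.085551) ≈ -21.36 dB
∠T = 89.59° − 162.73° = -73.14°

-21.4 dB, -73.1°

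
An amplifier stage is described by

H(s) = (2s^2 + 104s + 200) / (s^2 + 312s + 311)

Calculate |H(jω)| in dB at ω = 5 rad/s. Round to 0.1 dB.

Substitute s = j5:
Numerator: 2(j5)^2 + 104(j5) + 200 = 150 + j520
Denominator: (j5)^2 + 312(j5) + 311 = 286 + j1560
|N| = √(150² + 520²) ≈ 541.2, ∠N ≈ 73.91°
|D| = √(286² + 1560²) ≈ 1586, ∠D ≈ 79.61°
|H| = 541.2 / 1586 ≈ 0.34124
Gain = 20 log₁₀(0.34124) ≈ -9.34 dB

-9.3 dB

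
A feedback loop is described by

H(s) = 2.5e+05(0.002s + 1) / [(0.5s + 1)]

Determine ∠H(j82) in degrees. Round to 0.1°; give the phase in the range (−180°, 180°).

-79.3°

At ω = 82 rad/s:
zero (1 + j82·0.002) = 1 + j0.164 → |·| ≈ 1.0134, ∠ ≈ 9.31°
pole (1 + j82·0.5) = 1 + j41 → |·| ≈ 41.012, ∠ ≈ 88.60°
∠H = (9.31°) − (88.60°) = -79.29°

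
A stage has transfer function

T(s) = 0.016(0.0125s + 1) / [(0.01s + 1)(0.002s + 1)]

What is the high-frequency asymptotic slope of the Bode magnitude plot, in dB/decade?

-20 dB/decade

Each pole contributes −20 dB/decade at high frequency; each zero contributes +20 dB/decade.
Net: 1 zero(s) − 2 pole(s) → -20 dB/decade.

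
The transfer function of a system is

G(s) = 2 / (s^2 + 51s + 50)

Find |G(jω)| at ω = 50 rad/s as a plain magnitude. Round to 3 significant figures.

Substitute s = j50:
Numerator: 2 = 2 + j0
Denominator: (j50)^2 + 51(j50) + 50 = -2450 + j2550
|N| = √(2² + 0²) ≈ 2, ∠N ≈ 0.00°
|D| = √(2450² + 2550²) ≈ 3536.2, ∠D ≈ 133.85°
|G| = 2 / 3536.2 ≈ 0.00056558

0.000566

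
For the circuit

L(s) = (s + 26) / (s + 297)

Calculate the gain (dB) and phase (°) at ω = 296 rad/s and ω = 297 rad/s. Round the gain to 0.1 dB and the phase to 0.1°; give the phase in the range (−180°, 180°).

Substitute s = j296:
Numerator: (j296) + 26 = 26 + j296
Denominator: (j296) + 297 = 297 + j296
|N| = √(26² + 296²) ≈ 297.14, ∠N ≈ 84.98°
|D| = √(297² + 296²) ≈ 419.31, ∠D ≈ 44.90°
|L| = 297.14 / 419.31 ≈ 0.70864
Gain = 20 log₁₀(0.70864) ≈ -2.99 dB
∠L = 84.98° − 44.90° = 40.08°

Substitute s = j297:
Numerator: (j297) + 26 = 26 + j297
Denominator: (j297) + 297 = 297 + j297
|N| = √(26² + 297²) ≈ 298.14, ∠N ≈ 85.00°
|D| = √(297² + 297²) ≈ 420.02, ∠D ≈ 45.00°
|L| = 298.14 / 420.02 ≈ 0.70982
Gain = 20 log₁₀(0.70982) ≈ -2.98 dB
∠L = 85.00° − 45.00° = 40.00°

ω = 296: -3.0 dB, 40.1°; ω = 297: -3.0 dB, 40.0°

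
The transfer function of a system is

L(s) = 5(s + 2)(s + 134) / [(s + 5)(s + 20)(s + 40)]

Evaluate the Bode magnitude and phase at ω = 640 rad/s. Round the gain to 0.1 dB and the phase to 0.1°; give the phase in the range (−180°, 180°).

-42.0 dB, -96.2°

At s = jω = j640:
zero (s+2): 2 + j640 → |·| = √(2²+640²) = √409604 ≈ 640, ∠ = arctan(640/2) ≈ 89.82°
zero (s+134): 134 + j640 → |·| = √(134²+640²) = √427556 ≈ 653.88, ∠ = arctan(640/134) ≈ 78.17°
pole (s+5): 5 + j640 → |·| = √(5²+640²) = √409625 ≈ 640.02, ∠ = arctan(640/5) ≈ 89.55°
pole (s+20): 20 + j640 → |·| = √(20²+640²) = √410000 ≈ 640.31, ∠ = arctan(640/20) ≈ 88.21°
pole (s+40): 40 + j640 → |·| = √(40²+640²) = √411200 ≈ 641.25, ∠ = arctan(640/40) ≈ 86.42°
|L| = 5 · 4.1848e+05 / 2.6279e+08 ≈ 0.0079623
Gain = 20 log₁₀(0.0079623) ≈ -41.98 dB
∠L = 167.99° − 264.18° = -96.19°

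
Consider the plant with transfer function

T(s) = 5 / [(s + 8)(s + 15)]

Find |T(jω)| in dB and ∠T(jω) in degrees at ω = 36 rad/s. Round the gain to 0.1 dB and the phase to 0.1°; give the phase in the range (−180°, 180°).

At s = jω = j36:
pole (s+8): 8 + j36 → |·| = √(8²+36²) = √1360 ≈ 36.878, ∠ = arctan(36/8) ≈ 77.47°
pole (s+15): 15 + j36 → |·| = √(15²+36²) = √1521 ≈ 39, ∠ = arctan(36/15) ≈ 67.38°
|T| = 5 / 1438.2 ≈ 0.0034766
Gain = 20 log₁₀(0.0034766) ≈ -49.18 dB
∠T = 0.00° − 144.85° = -144.85°

-49.2 dB, -144.9°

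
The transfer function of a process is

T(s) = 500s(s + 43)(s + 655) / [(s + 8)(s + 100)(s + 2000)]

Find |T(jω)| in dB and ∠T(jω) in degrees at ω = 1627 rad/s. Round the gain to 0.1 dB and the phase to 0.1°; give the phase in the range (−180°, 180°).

At s = jω = j1627:
zero (s+43): 43 + j1627 → |·| = √(43²+1627²) = √2648978 ≈ 1627.6, ∠ = arctan(1627/43) ≈ 88.49°
zero (s+655): 655 + j1627 → |·| = √(655²+1627²) = √3076154 ≈ 1753.9, ∠ = arctan(1627/655) ≈ 68.07°
zero at origin: s = j1627 → |·| = 1627, ∠ = 90.00°
pole (s+8): 8 + j1627 → |·| = √(8²+1627²) = √2647193 ≈ 1627, ∠ = arctan(1627/8) ≈ 89.72°
pole (s+100): 100 + j1627 → |·| = √(100²+1627²) = √2657129 ≈ 1630.1, ∠ = arctan(1627/100) ≈ 86.48°
pole (s+2000): 2000 + j1627 → |·| = √(2000²+1627²) = √6647129 ≈ 2578.2, ∠ = arctan(1627/2000) ≈ 39.13°
|T| = 500 · 4.6445e+09 / 6.8378e+09 ≈ 339.62
Gain = 20 log₁₀(339.62) ≈ 50.62 dB
∠T = 246.56° − 215.33° = 31.23°

50.6 dB, 31.2°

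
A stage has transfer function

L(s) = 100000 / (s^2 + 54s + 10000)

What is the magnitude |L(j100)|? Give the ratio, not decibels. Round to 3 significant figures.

18.5

At s = jω = j100:
quadratic: (j100)² + 54·j100 + 10000 = 0 + j5400 → |·| ≈ 5400, ∠ ≈ 90.00°
|L| = 100000 / 5400 ≈ 18.519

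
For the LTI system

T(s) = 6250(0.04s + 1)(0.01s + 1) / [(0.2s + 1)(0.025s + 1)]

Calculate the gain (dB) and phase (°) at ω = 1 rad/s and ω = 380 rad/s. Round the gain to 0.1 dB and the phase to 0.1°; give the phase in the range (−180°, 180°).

ω = 1: 75.8 dB, -9.9°; ω = 380: 54.2 dB, -11.7°

At ω = 1 rad/s:
zero (1 + j1·0.04) = 1 + j0.04 → |·| ≈ 1.0008, ∠ ≈ 2.29°
zero (1 + j1·0.01) = 1 + j0.01 → |·| ≈ 1, ∠ ≈ 0.57°
pole (1 + j1·0.2) = 1 + j0.2 → |·| ≈ 1.0198, ∠ ≈ 11.31°
pole (1 + j1·0.025) = 1 + j0.025 → |·| ≈ 1.0003, ∠ ≈ 1.43°
|T| = 6250 · 1.0008 · 1 / (1.0198 · 1.0003) ≈ 6131.7
Gain = 20 log₁₀(6131.7) ≈ 75.75 dB
∠T = (2.29° + 0.57°) − (11.31° + 1.43°) = -9.88°

At ω = 380 rad/s:
zero (1 + j380·0.04) = 1 + j15.2 → |·| ≈ 15.233, ∠ ≈ 86.24°
zero (1 + j380·0.01) = 1 + j3.8 → |·| ≈ 3.9294, ∠ ≈ 75.26°
pole (1 + j380·0.2) = 1 + j76 → |·| ≈ 76.007, ∠ ≈ 89.25°
pole (1 + j380·0.025) = 1 + j9.5 → |·| ≈ 9.5525, ∠ ≈ 83.99°
|T| = 6250 · 15.233 · 3.9294 / (76.007 · 9.5525) ≈ 515.25
Gain = 20 log₁₀(515.25) ≈ 54.24 dB
∠T = (86.24° + 75.26°) − (89.25° + 83.99°) = -11.74°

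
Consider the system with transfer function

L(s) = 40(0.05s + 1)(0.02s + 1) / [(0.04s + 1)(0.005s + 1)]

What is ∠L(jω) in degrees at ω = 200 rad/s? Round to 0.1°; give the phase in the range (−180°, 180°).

At ω = 200 rad/s:
zero (1 + j200·0.05) = 1 + j10 → |·| ≈ 10.05, ∠ ≈ 84.29°
zero (1 + j200·0.02) = 1 + j4 → |·| ≈ 4.1231, ∠ ≈ 75.96°
pole (1 + j200·0.04) = 1 + j8 → |·| ≈ 8.0623, ∠ ≈ 82.87°
pole (1 + j200·0.005) = 1 + j1 → |·| ≈ 1.4142, ∠ ≈ 45.00°
∠L = (84.29° + 75.96°) − (82.87° + 45.00°) = 32.38°

32.4°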